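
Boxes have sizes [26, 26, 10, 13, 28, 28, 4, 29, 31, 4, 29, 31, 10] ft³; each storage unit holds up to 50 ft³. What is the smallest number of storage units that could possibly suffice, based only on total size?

6 storage units

Total size = 26 + 26 + 10 + 13 + 28 + 28 + 4 + 29 + 31 + 4 + 29 + 31 + 10 = 269 ft³.
⌈269 / 50⌉ = 6.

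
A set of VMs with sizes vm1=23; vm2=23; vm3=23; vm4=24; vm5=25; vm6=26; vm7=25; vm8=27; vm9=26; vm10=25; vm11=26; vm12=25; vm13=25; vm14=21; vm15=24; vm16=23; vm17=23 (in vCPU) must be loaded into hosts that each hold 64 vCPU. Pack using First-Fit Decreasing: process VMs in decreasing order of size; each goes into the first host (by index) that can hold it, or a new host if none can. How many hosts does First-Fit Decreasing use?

Sorted descending: 27, 26, 26, 26, 25, 25, 25, 25, 25, 24, 24, 23, 23, 23, 23, 23, 21.
Put 27 vCPU in host 1; 37 vCPU remain.
Put 26 vCPU in host 1; 11 vCPU remain.
Put 26 vCPU in host 2; 38 vCPU remain.
Put 26 vCPU in host 2; 12 vCPU remain.
Put 25 vCPU in host 3; 39 vCPU remain.
Put 25 vCPU in host 3; 14 vCPU remain.
Put 25 vCPU in host 4; 39 vCPU remain.
Put 25 vCPU in host 4; 14 vCPU remain.
Put 25 vCPU in host 5; 39 vCPU remain.
Put 24 vCPU in host 5; 15 vCPU remain.
Put 24 vCPU in host 6; 40 vCPU remain.
Put 23 vCPU in host 6; 17 vCPU remain.
Put 23 vCPU in host 7; 41 vCPU remain.
Put 23 vCPU in host 7; 18 vCPU remain.
Put 23 vCPU in host 8; 41 vCPU remain.
Put 23 vCPU in host 8; 18 vCPU remain.
Put 21 vCPU in host 9; 43 vCPU remain.

9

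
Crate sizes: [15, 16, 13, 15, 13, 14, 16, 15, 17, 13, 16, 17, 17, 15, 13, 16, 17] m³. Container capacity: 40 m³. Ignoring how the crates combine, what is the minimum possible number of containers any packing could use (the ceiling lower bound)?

Total size = 15 + 16 + 13 + 15 + 13 + 14 + 16 + 15 + 17 + 13 + 16 + 17 + 17 + 15 + 13 + 16 + 17 = 258 m³.
⌈258 / 40⌉ = 7.

7 containers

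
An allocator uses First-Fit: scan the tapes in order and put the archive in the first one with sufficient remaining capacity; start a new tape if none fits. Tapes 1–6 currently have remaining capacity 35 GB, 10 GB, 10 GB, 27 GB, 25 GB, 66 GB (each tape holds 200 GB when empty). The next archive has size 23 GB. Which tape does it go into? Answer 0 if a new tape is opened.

Tapes with room: tape 1 (35 GB), tape 4 (27 GB), tape 5 (25 GB), tape 6 (66 GB).
The first with room is tape 1.

1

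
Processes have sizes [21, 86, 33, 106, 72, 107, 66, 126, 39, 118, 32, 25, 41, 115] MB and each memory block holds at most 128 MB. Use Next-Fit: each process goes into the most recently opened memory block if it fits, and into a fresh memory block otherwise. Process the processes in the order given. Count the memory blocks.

Put 21 MB in memory block 1; 107 MB remain.
Put 86 MB in memory block 1; 21 MB remain.
Put 33 MB in memory block 2; 95 MB remain.
Put 106 MB in memory block 3; 22 MB remain.
Put 72 MB in memory block 4; 56 MB remain.
Put 107 MB in memory block 5; 21 MB remain.
Put 66 MB in memory block 6; 62 MB remain.
Put 126 MB in memory block 7; 2 MB remain.
Put 39 MB in memory block 8; 89 MB remain.
Put 118 MB in memory block 9; 10 MB remain.
Put 32 MB in memory block 10; 96 MB remain.
Put 25 MB in memory block 10; 71 MB remain.
Put 41 MB in memory block 10; 30 MB remain.
Put 115 MB in memory block 11; 13 MB remain.

11 memory blocks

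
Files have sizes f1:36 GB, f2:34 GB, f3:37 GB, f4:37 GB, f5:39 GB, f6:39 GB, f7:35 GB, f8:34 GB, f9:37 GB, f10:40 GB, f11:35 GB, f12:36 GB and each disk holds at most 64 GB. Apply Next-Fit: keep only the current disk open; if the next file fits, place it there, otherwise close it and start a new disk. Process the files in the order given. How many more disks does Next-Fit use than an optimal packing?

0

Next-Fit: [36] [34] [37] [37] [39] [39] [35] [34] [37] [40] [35] [36] → 12 disks.
12 files exceed 32 GB (half the capacity), and no two of those can share a disk, so at least 12 disks are needed.
So 12 is already optimal.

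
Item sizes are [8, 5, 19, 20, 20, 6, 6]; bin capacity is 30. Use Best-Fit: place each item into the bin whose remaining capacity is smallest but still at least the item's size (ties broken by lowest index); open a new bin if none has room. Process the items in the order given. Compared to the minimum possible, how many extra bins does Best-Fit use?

Best-Fit: [8,5] [19] [20,6] [20,6] → 4 bins.
Total size 84; any packing needs at least ⌈84/30⌉ = 3 bins.
An optimal packing achieves that bound: [20,8] [20,6] [19,6,5] → 3 bins.
Excess: 4 − 3 = 1.

1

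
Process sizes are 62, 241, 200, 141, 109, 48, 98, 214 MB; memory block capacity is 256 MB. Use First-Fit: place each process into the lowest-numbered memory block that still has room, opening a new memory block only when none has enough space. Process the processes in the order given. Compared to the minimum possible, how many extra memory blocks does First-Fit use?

First-Fit: [62,141,48] [241] [200] [109,98] [214] → 5 memory blocks.
Total size 1113 MB; any packing needs at least ⌈1113/256⌉ = 5 memory blocks.
So 5 is already optimal.

0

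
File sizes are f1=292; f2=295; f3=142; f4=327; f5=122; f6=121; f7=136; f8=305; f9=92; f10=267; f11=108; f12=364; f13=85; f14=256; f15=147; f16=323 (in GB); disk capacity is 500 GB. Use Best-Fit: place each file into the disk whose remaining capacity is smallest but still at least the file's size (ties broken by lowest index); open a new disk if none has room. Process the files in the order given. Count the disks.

f1 (292 GB) → disk 1 (remaining 208 GB)
f2 (295 GB) → disk 2 (remaining 205 GB)
f3 (142 GB) → disk 2 (remaining 63 GB)
f4 (327 GB) → disk 3 (remaining 173 GB)
f5 (122 GB) → disk 3 (remaining 51 GB)
f6 (121 GB) → disk 1 (remaining 87 GB)
f7 (136 GB) → disk 4 (remaining 364 GB)
f8 (305 GB) → disk 4 (remaining 59 GB)
f9 (92 GB) → disk 5 (remaining 408 GB)
f10 (267 GB) → disk 5 (remaining 141 GB)
f11 (108 GB) → disk 5 (remaining 33 GB)
f12 (364 GB) → disk 6 (remaining 136 GB)
f13 (85 GB) → disk 1 (remaining 2 GB)
f14 (256 GB) → disk 7 (remaining 244 GB)
f15 (147 GB) → disk 7 (remaining 97 GB)
f16 (323 GB) → disk 8 (remaining 177 GB)
Final disks: [292,121,85] [295,142] [327,122] [136,305] [92,267,108] [364] [256,147] [323].

8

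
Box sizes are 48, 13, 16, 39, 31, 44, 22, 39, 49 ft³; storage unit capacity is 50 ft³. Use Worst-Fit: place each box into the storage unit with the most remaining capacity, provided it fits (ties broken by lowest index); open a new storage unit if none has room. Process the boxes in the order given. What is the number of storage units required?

8

Put 48 ft³ in storage unit 1; 2 ft³ remain.
Put 13 ft³ in storage unit 2; 37 ft³ remain.
Put 16 ft³ in storage unit 2; 21 ft³ remain.
Put 39 ft³ in storage unit 3; 11 ft³ remain.
Put 31 ft³ in storage unit 4; 19 ft³ remain.
Put 44 ft³ in storage unit 5; 6 ft³ remain.
Put 22 ft³ in storage unit 6; 28 ft³ remain.
Put 39 ft³ in storage unit 7; 11 ft³ remain.
Put 49 ft³ in storage unit 8; 1 ft³ remain.
Final storage units: [48] [13,16] [39] [31] [44] [22] [39] [49].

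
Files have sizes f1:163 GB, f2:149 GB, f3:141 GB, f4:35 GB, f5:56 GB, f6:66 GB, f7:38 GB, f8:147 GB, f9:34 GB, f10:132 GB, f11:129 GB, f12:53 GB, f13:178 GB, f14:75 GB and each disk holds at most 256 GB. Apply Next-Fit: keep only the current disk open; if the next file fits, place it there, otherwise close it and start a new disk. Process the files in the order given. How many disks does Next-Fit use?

f1 (163 GB) → disk 1 (remaining 93 GB)
f2 (149 GB) → disk 2 (remaining 107 GB)
f3 (141 GB) → disk 3 (remaining 115 GB)
f4 (35 GB) → disk 3 (remaining 80 GB)
f5 (56 GB) → disk 3 (remaining 24 GB)
f6 (66 GB) → disk 4 (remaining 190 GB)
f7 (38 GB) → disk 4 (remaining 152 GB)
f8 (147 GB) → disk 4 (remaining 5 GB)
f9 (34 GB) → disk 5 (remaining 222 GB)
f10 (132 GB) → disk 5 (remaining 90 GB)
f11 (129 GB) → disk 6 (remaining 127 GB)
f12 (53 GB) → disk 6 (remaining 74 GB)
f13 (178 GB) → disk 7 (remaining 78 GB)
f14 (75 GB) → disk 7 (remaining 3 GB)
Final disks: [163] [149] [141,35,56] [66,38,147] [34,132] [129,53] [178,75].

7 disks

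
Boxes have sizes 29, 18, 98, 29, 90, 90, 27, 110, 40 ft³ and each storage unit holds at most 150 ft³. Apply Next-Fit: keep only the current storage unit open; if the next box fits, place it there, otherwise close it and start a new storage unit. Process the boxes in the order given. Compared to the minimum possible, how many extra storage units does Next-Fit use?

Next-Fit: [29,18,98] [29,90] [90,27] [110,40] → 4 storage units.
Total size 531 ft³; any packing needs at least ⌈531/150⌉ = 4 storage units.
So 4 is already optimal.

0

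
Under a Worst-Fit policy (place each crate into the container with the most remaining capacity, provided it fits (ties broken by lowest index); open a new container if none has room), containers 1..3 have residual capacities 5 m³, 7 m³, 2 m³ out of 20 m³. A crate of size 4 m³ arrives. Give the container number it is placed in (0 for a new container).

2

Containers with room: container 1 (5 m³), container 2 (7 m³).
Most room is container 2 with 7 m³ free.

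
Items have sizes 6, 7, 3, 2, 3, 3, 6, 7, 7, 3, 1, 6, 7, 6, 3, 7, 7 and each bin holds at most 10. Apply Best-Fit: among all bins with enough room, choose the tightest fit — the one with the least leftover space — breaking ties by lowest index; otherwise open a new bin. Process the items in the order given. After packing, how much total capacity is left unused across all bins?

Put 6 in bin 1; 4 remain.
Put 7 in bin 2; 3 remain.
Put 3 in bin 2; 0 remain.
Put 2 in bin 1; 2 remain.
Put 3 in bin 3; 7 remain.
Put 3 in bin 3; 4 remain.
Put 6 in bin 4; 4 remain.
Put 7 in bin 5; 3 remain.
Put 7 in bin 6; 3 remain.
Put 3 in bin 5; 0 remain.
Put 1 in bin 1; 1 remain.
Put 6 in bin 7; 4 remain.
Put 7 in bin 8; 3 remain.
Put 6 in bin 9; 4 remain.
Put 3 in bin 6; 0 remain.
Put 7 in bin 10; 3 remain.
Put 7 in bin 11; 3 remain.
11 bins × 10 = 110; used 84; unused 26.

26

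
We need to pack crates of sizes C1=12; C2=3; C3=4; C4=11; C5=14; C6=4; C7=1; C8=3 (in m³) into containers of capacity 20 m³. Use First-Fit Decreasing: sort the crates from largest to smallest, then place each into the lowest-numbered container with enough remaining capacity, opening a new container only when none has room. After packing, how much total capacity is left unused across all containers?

8

Sorted descending: 14, 12, 11, 4, 4, 3, 3, 1.
container 1: place 14 m³, 6 m³ left
container 2: place 12 m³, 8 m³ left
container 3: place 11 m³, 9 m³ left
container 1: place 4 m³, 2 m³ left
container 2: place 4 m³, 4 m³ left
container 2: place 3 m³, 1 m³ left
container 3: place 3 m³, 6 m³ left
container 1: place 1 m³, 1 m³ left
3 containers × 20 m³ = 60 m³; used 52 m³; unused 8 m³.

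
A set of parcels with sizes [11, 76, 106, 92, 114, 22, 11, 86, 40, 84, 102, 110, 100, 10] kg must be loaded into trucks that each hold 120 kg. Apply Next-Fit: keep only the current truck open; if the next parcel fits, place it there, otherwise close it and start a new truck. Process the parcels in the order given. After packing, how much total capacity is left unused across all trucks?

236

11 kg → truck 1 (remaining 109 kg)
76 kg → truck 1 (remaining 33 kg)
106 kg → truck 2 (remaining 14 kg)
92 kg → truck 3 (remaining 28 kg)
114 kg → truck 4 (remaining 6 kg)
22 kg → truck 5 (remaining 98 kg)
11 kg → truck 5 (remaining 87 kg)
86 kg → truck 5 (remaining 1 kg)
40 kg → truck 6 (remaining 80 kg)
84 kg → truck 7 (remaining 36 kg)
102 kg → truck 8 (remaining 18 kg)
110 kg → truck 9 (remaining 10 kg)
100 kg → truck 10 (remaining 20 kg)
10 kg → truck 10 (remaining 10 kg)
10 trucks × 120 kg = 1200 kg; used 964 kg; unused 236 kg.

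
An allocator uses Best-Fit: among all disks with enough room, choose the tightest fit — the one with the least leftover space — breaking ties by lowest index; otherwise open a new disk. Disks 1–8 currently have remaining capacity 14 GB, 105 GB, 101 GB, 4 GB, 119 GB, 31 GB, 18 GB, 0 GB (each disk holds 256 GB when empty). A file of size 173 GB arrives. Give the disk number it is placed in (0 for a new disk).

No disk has ≥ 173 GB free, so a new disk is opened.

0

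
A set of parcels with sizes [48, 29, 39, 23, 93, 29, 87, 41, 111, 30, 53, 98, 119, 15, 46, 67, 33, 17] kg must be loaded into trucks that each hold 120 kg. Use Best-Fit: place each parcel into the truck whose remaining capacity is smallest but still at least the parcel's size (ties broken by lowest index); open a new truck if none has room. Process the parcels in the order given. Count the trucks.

9

Put 48 kg in truck 1; 72 kg remain.
Put 29 kg in truck 1; 43 kg remain.
Put 39 kg in truck 1; 4 kg remain.
Put 23 kg in truck 2; 97 kg remain.
Put 93 kg in truck 2; 4 kg remain.
Put 29 kg in truck 3; 91 kg remain.
Put 87 kg in truck 3; 4 kg remain.
Put 41 kg in truck 4; 79 kg remain.
Put 111 kg in truck 5; 9 kg remain.
Put 30 kg in truck 4; 49 kg remain.
Put 53 kg in truck 6; 67 kg remain.
Put 98 kg in truck 7; 22 kg remain.
Put 119 kg in truck 8; 1 kg remain.
Put 15 kg in truck 7; 7 kg remain.
Put 46 kg in truck 4; 3 kg remain.
Put 67 kg in truck 6; 0 kg remain.
Put 33 kg in truck 9; 87 kg remain.
Put 17 kg in truck 9; 70 kg remain.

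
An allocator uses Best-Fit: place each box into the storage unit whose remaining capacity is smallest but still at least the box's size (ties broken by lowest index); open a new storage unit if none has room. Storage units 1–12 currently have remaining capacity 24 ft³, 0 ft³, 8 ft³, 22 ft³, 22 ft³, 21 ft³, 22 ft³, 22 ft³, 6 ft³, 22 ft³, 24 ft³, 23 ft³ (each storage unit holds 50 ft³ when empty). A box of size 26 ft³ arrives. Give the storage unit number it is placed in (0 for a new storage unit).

0

No storage unit has ≥ 26 ft³ free, so a new storage unit is opened.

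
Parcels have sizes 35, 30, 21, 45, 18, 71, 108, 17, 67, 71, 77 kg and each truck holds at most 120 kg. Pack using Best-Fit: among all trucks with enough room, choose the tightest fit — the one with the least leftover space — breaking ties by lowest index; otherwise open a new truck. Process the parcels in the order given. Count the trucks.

6 trucks

Put 35 kg in truck 1; 85 kg remain.
Put 30 kg in truck 1; 55 kg remain.
Put 21 kg in truck 1; 34 kg remain.
Put 45 kg in truck 2; 75 kg remain.
Put 18 kg in truck 1; 16 kg remain.
Put 71 kg in truck 2; 4 kg remain.
Put 108 kg in truck 3; 12 kg remain.
Put 17 kg in truck 4; 103 kg remain.
Put 67 kg in truck 4; 36 kg remain.
Put 71 kg in truck 5; 49 kg remain.
Put 77 kg in truck 6; 43 kg remain.
Final trucks: [35,30,21,18] [45,71] [108] [17,67] [71] [77].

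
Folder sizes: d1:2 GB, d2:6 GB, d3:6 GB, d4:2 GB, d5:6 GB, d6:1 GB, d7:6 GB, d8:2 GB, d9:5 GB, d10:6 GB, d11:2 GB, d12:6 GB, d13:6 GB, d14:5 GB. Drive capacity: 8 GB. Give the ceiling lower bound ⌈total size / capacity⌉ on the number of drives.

8

Total size = 2 + 6 + 6 + 2 + 6 + 1 + 6 + 2 + 5 + 6 + 2 + 6 + 6 + 5 = 61 GB.
⌈61 / 8⌉ = 8.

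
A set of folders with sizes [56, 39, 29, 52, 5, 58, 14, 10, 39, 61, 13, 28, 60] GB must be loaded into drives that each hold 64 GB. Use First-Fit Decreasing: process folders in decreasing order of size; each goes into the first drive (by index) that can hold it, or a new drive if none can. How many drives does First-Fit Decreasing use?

Sorted descending: 61, 60, 58, 56, 52, 39, 39, 29, 28, 14, 13, 10, 5.
drive 1: place 61 GB, 3 GB left
drive 2: place 60 GB, 4 GB left
drive 3: place 58 GB, 6 GB left
drive 4: place 56 GB, 8 GB left
drive 5: place 52 GB, 12 GB left
drive 6: place 39 GB, 25 GB left
drive 7: place 39 GB, 25 GB left
drive 8: place 29 GB, 35 GB left
drive 8: place 28 GB, 7 GB left
drive 6: place 14 GB, 11 GB left
drive 7: place 13 GB, 12 GB left
drive 5: place 10 GB, 2 GB left
drive 3: place 5 GB, 1 GB left

8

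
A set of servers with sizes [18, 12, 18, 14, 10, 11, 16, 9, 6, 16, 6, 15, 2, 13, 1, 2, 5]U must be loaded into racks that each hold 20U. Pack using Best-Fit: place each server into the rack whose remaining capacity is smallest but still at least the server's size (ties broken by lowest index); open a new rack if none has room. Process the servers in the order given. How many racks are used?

10 racks

rack 1: place 18U, 2U left
rack 2: place 12U, 8U left
rack 3: place 18U, 2U left
rack 4: place 14U, 6U left
rack 5: place 10U, 10U left
rack 6: place 11U, 9U left
rack 7: place 16U, 4U left
rack 6: place 9U, 0U left
rack 4: place 6U, 0U left
rack 8: place 16U, 4U left
rack 2: place 6U, 2U left
rack 9: place 15U, 5U left
rack 1: place 2U, 0U left
rack 10: place 13U, 7U left
rack 2: place 1U, 1U left
rack 3: place 2U, 0U left
rack 9: place 5U, 0U left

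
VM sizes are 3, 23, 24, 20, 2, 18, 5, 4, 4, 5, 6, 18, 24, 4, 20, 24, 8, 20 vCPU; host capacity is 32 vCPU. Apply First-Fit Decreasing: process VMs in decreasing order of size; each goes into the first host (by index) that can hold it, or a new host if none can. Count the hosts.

Sorted descending: 24, 24, 24, 23, 20, 20, 20, 18, 18, 8, 6, 5, 5, 4, 4, 4, 3, 2.
Put 24 vCPU in host 1; 8 vCPU remain.
Put 24 vCPU in host 2; 8 vCPU remain.
Put 24 vCPU in host 3; 8 vCPU remain.
Put 23 vCPU in host 4; 9 vCPU remain.
Put 20 vCPU in host 5; 12 vCPU remain.
Put 20 vCPU in host 6; 12 vCPU remain.
Put 20 vCPU in host 7; 12 vCPU remain.
Put 18 vCPU in host 8; 14 vCPU remain.
Put 18 vCPU in host 9; 14 vCPU remain.
Put 8 vCPU in host 1; 0 vCPU remain.
Put 6 vCPU in host 2; 2 vCPU remain.
Put 5 vCPU in host 3; 3 vCPU remain.
Put 5 vCPU in host 4; 4 vCPU remain.
Put 4 vCPU in host 4; 0 vCPU remain.
Put 4 vCPU in host 5; 8 vCPU remain.
Put 4 vCPU in host 5; 4 vCPU remain.
Put 3 vCPU in host 3; 0 vCPU remain.
Put 2 vCPU in host 2; 0 vCPU remain.
Final hosts: [24,8] [24,6,2] [24,5,3] [23,5,4] [20,4,4] [20] [20] [18] [18].

9 hosts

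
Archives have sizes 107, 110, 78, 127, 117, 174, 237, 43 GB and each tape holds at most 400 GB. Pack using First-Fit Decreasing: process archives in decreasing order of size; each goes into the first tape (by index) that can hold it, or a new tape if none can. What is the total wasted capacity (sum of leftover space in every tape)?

207

Sorted descending: 237, 174, 127, 117, 110, 107, 78, 43.
tape 1: place 237 GB, 163 GB left
tape 2: place 174 GB, 226 GB left
tape 1: place 127 GB, 36 GB left
tape 2: place 117 GB, 109 GB left
tape 3: place 110 GB, 290 GB left
tape 2: place 107 GB, 2 GB left
tape 3: place 78 GB, 212 GB left
tape 3: place 43 GB, 169 GB left
3 tapes × 400 GB = 1200 GB; used 993 GB; unused 207 GB.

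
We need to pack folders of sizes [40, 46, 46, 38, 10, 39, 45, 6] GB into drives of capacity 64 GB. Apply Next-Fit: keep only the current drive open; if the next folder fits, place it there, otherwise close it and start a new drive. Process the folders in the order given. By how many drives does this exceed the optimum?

0

Next-Fit: [40] [46] [46] [38,10] [39] [45,6] → 6 drives.
6 folders exceed 32 GB (half the capacity), and no two of those can share a drive, so at least 6 drives are needed.
So 6 is already optimal.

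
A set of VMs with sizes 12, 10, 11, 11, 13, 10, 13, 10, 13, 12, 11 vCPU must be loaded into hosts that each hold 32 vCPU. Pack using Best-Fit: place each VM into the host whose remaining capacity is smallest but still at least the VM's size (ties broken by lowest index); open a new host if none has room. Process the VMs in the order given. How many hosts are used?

5 hosts

host 1: place 12 vCPU, 20 vCPU left
host 1: place 10 vCPU, 10 vCPU left
host 2: place 11 vCPU, 21 vCPU left
host 2: place 11 vCPU, 10 vCPU left
host 3: place 13 vCPU, 19 vCPU left
host 1: place 10 vCPU, 0 vCPU left
host 3: place 13 vCPU, 6 vCPU left
host 2: place 10 vCPU, 0 vCPU left
host 4: place 13 vCPU, 19 vCPU left
host 4: place 12 vCPU, 7 vCPU left
host 5: place 11 vCPU, 21 vCPU left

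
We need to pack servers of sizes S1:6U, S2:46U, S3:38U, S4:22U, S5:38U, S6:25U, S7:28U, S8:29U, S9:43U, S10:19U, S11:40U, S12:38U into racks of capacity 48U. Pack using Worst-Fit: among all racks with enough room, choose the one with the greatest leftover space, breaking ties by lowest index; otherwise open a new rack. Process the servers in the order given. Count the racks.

Put S1 (6U) in rack 1; 42U remain.
Put S2 (46U) in rack 2; 2U remain.
Put S3 (38U) in rack 1; 4U remain.
Put S4 (22U) in rack 3; 26U remain.
Put S5 (38U) in rack 4; 10U remain.
Put S6 (25U) in rack 3; 1U remain.
Put S7 (28U) in rack 5; 20U remain.
Put S8 (29U) in rack 6; 19U remain.
Put S9 (43U) in rack 7; 5U remain.
Put S10 (19U) in rack 5; 1U remain.
Put S11 (40U) in rack 8; 8U remain.
Put S12 (38U) in rack 9; 10U remain.

9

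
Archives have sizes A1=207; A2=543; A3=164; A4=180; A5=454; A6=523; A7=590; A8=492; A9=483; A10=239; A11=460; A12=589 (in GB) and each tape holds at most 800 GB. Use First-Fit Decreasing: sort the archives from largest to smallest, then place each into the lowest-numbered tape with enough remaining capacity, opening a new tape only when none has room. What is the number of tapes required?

8 tapes

Sorted descending: 590, 589, 543, 523, 492, 483, 460, 454, 239, 207, 180, 164.
tape 1: place 590 GB, 210 GB left
tape 2: place 589 GB, 211 GB left
tape 3: place 543 GB, 257 GB left
tape 4: place 523 GB, 277 GB left
tape 5: place 492 GB, 308 GB left
tape 6: place 483 GB, 317 GB left
tape 7: place 460 GB, 340 GB left
tape 8: place 454 GB, 346 GB left
tape 3: place 239 GB, 18 GB left
tape 1: place 207 GB, 3 GB left
tape 2: place 180 GB, 31 GB left
tape 4: place 164 GB, 113 GB left
Final tapes: [590,207] [589,180] [543,239] [523,164] [492] [483] [460] [454].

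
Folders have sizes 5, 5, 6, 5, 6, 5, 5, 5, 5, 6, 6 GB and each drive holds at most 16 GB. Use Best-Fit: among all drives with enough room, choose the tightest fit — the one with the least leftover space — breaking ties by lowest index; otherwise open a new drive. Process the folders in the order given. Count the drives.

Put 5 GB in drive 1; 11 GB remain.
Put 5 GB in drive 1; 6 GB remain.
Put 6 GB in drive 1; 0 GB remain.
Put 5 GB in drive 2; 11 GB remain.
Put 6 GB in drive 2; 5 GB remain.
Put 5 GB in drive 2; 0 GB remain.
Put 5 GB in drive 3; 11 GB remain.
Put 5 GB in drive 3; 6 GB remain.
Put 5 GB in drive 3; 1 GB remain.
Put 6 GB in drive 4; 10 GB remain.
Put 6 GB in drive 4; 4 GB remain.

4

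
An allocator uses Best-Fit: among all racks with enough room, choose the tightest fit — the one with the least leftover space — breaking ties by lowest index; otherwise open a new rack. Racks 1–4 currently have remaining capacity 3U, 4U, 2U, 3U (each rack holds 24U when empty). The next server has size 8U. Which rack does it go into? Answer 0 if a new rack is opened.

0

No rack has ≥ 8U free, so a new rack is opened.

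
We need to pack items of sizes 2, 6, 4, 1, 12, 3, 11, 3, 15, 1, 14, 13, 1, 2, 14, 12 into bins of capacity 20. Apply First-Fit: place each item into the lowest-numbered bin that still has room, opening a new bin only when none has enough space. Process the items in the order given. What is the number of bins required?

8 bins

bin 1: place 2, 18 left
bin 1: place 6, 12 left
bin 1: place 4, 8 left
bin 1: place 1, 7 left
bin 2: place 12, 8 left
bin 1: place 3, 4 left
bin 3: place 11, 9 left
bin 1: place 3, 1 left
bin 4: place 15, 5 left
bin 1: place 1, 0 left
bin 5: place 14, 6 left
bin 6: place 13, 7 left
bin 2: place 1, 7 left
bin 2: place 2, 5 left
bin 7: place 14, 6 left
bin 8: place 12, 8 left
Final bins: [2,6,4,1,3,3,1] [12,1,2] [11] [15] [14] [13] [14] [12].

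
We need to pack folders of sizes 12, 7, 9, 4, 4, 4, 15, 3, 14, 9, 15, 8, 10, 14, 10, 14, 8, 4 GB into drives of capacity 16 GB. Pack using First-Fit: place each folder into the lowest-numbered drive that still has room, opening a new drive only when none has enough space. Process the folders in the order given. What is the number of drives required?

12

Put 12 GB in drive 1; 4 GB remain.
Put 7 GB in drive 2; 9 GB remain.
Put 9 GB in drive 2; 0 GB remain.
Put 4 GB in drive 1; 0 GB remain.
Put 4 GB in drive 3; 12 GB remain.
Put 4 GB in drive 3; 8 GB remain.
Put 15 GB in drive 4; 1 GB remain.
Put 3 GB in drive 3; 5 GB remain.
Put 14 GB in drive 5; 2 GB remain.
Put 9 GB in drive 6; 7 GB remain.
Put 15 GB in drive 7; 1 GB remain.
Put 8 GB in drive 8; 8 GB remain.
Put 10 GB in drive 9; 6 GB remain.
Put 14 GB in drive 10; 2 GB remain.
Put 10 GB in drive 11; 6 GB remain.
Put 14 GB in drive 12; 2 GB remain.
Put 8 GB in drive 8; 0 GB remain.
Put 4 GB in drive 3; 1 GB remain.
Final drives: [12,4] [7,9] [4,4,3,4] [15] [14] [9] [15] [8,8] [10] [14] [10] [14].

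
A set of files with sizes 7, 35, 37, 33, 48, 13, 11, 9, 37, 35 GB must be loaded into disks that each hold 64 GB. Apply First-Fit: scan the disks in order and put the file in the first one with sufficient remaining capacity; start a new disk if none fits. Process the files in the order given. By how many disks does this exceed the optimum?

First-Fit: [7,35,13,9] [37,11] [33] [48] [37] [35] → 6 disks.
6 files exceed 32 GB (half the capacity), and no two of those can share a disk, so at least 6 disks are needed.
So 6 is already optimal.

0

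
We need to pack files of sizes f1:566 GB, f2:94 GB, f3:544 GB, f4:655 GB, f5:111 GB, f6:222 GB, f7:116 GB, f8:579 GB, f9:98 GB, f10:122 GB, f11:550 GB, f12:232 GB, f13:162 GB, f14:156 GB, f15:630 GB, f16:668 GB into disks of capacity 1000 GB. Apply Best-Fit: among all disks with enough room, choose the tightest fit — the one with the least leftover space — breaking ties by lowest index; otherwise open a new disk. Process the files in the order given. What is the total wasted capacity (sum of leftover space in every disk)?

f1 (566 GB) → disk 1 (remaining 434 GB)
f2 (94 GB) → disk 1 (remaining 340 GB)
f3 (544 GB) → disk 2 (remaining 456 GB)
f4 (655 GB) → disk 3 (remaining 345 GB)
f5 (111 GB) → disk 1 (remaining 229 GB)
f6 (222 GB) → disk 1 (remaining 7 GB)
f7 (116 GB) → disk 3 (remaining 229 GB)
f8 (579 GB) → disk 4 (remaining 421 GB)
f9 (98 GB) → disk 3 (remaining 131 GB)
f10 (122 GB) → disk 3 (remaining 9 GB)
f11 (550 GB) → disk 5 (remaining 450 GB)
f12 (232 GB) → disk 4 (remaining 189 GB)
f13 (162 GB) → disk 4 (remaining 27 GB)
f14 (156 GB) → disk 5 (remaining 294 GB)
f15 (630 GB) → disk 6 (remaining 370 GB)
f16 (668 GB) → disk 7 (remaining 332 GB)
7 disks × 1000 GB = 7000 GB; used 5505 GB; unused 1495 GB.

1495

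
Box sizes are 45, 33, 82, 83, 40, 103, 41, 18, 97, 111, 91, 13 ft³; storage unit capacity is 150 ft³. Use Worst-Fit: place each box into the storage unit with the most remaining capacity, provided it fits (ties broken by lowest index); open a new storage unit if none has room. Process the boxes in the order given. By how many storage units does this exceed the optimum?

1

Worst-Fit: [45,33,40] [82,41] [83,18] [103] [97] [111] [91,13] → 7 storage units.
Total size 757 ft³; any packing needs at least ⌈757/150⌉ = 6 storage units.
An optimal packing achieves that bound: [111,33] [103,45] [97,41] [91,40,18] [83,13] [82] → 6 storage units.
Excess: 7 − 6 = 1.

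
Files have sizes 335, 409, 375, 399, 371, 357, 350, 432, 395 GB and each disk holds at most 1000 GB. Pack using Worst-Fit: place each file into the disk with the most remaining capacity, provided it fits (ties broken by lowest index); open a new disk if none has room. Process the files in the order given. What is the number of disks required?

335 GB → disk 1 (remaining 665 GB)
409 GB → disk 1 (remaining 256 GB)
375 GB → disk 2 (remaining 625 GB)
399 GB → disk 2 (remaining 226 GB)
371 GB → disk 3 (remaining 629 GB)
357 GB → disk 3 (remaining 272 GB)
350 GB → disk 4 (remaining 650 GB)
432 GB → disk 4 (remaining 218 GB)
395 GB → disk 5 (remaining 605 GB)
Final disks: [335,409] [375,399] [371,357] [350,432] [395].

5 disks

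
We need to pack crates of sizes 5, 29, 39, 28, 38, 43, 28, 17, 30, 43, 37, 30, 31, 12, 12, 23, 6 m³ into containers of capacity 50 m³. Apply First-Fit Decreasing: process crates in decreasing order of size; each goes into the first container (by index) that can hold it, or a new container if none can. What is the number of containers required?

Sorted descending: 43, 43, 39, 38, 37, 31, 30, 30, 29, 28, 28, 23, 17, 12, 12, 6, 5.
container 1: place 43 m³, 7 m³ left
container 2: place 43 m³, 7 m³ left
container 3: place 39 m³, 11 m³ left
container 4: place 38 m³, 12 m³ left
container 5: place 37 m³, 13 m³ left
container 6: place 31 m³, 19 m³ left
container 7: place 30 m³, 20 m³ left
container 8: place 30 m³, 20 m³ left
container 9: place 29 m³, 21 m³ left
container 10: place 28 m³, 22 m³ left
container 11: place 28 m³, 22 m³ left
container 12: place 23 m³, 27 m³ left
container 6: place 17 m³, 2 m³ left
container 4: place 12 m³, 0 m³ left
container 5: place 12 m³, 1 m³ left
container 1: place 6 m³, 1 m³ left
container 2: place 5 m³, 2 m³ left

12 containers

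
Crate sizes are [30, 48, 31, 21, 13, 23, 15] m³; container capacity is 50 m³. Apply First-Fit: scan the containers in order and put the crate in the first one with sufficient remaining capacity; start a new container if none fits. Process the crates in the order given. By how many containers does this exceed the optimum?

0

First-Fit: [30,13] [48] [31,15] [21,23] → 4 containers.
Total size 181 m³; any packing needs at least ⌈181/50⌉ = 4 containers.
So 4 is already optimal.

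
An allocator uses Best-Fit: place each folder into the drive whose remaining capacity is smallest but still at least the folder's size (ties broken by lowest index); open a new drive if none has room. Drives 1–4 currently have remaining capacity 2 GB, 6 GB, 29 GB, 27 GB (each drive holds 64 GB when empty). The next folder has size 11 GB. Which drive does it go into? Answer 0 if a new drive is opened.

Drives with room: drive 3 (29 GB), drive 4 (27 GB).
Tightest fit is drive 4 with 27 GB free.

4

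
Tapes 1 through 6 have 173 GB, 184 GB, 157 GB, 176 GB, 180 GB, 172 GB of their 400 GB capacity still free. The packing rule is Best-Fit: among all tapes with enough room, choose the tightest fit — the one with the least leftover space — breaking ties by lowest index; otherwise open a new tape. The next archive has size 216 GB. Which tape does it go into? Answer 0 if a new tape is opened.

No tape has ≥ 216 GB free, so a new tape is opened.

0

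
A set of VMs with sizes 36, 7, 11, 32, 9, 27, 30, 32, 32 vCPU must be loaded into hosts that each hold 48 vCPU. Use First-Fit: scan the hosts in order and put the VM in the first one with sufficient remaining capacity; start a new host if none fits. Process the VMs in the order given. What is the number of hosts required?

host 1: place 36 vCPU, 12 vCPU left
host 1: place 7 vCPU, 5 vCPU left
host 2: place 11 vCPU, 37 vCPU left
host 2: place 32 vCPU, 5 vCPU left
host 3: place 9 vCPU, 39 vCPU left
host 3: place 27 vCPU, 12 vCPU left
host 4: place 30 vCPU, 18 vCPU left
host 5: place 32 vCPU, 16 vCPU left
host 6: place 32 vCPU, 16 vCPU left
Final hosts: [36,7] [11,32] [9,27] [30] [32] [32].

6 hosts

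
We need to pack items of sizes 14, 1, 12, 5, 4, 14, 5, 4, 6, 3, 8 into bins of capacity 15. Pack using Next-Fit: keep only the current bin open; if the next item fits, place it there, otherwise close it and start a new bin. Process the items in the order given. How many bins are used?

6

Put 14 in bin 1; 1 remain.
Put 1 in bin 1; 0 remain.
Put 12 in bin 2; 3 remain.
Put 5 in bin 3; 10 remain.
Put 4 in bin 3; 6 remain.
Put 14 in bin 4; 1 remain.
Put 5 in bin 5; 10 remain.
Put 4 in bin 5; 6 remain.
Put 6 in bin 5; 0 remain.
Put 3 in bin 6; 12 remain.
Put 8 in bin 6; 4 remain.
Final bins: [14,1] [12] [5,4] [14] [5,4,6] [3,8].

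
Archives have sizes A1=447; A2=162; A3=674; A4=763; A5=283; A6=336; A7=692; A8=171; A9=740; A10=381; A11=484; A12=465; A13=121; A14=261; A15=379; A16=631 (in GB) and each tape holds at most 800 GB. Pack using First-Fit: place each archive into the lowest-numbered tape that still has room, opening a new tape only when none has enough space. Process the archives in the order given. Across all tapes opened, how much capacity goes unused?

1810

tape 1: place A1 (447 GB), 353 GB left
tape 1: place A2 (162 GB), 191 GB left
tape 2: place A3 (674 GB), 126 GB left
tape 3: place A4 (763 GB), 37 GB left
tape 4: place A5 (283 GB), 517 GB left
tape 4: place A6 (336 GB), 181 GB left
tape 5: place A7 (692 GB), 108 GB left
tape 1: place A8 (171 GB), 20 GB left
tape 6: place A9 (740 GB), 60 GB left
tape 7: place A10 (381 GB), 419 GB left
tape 8: place A11 (484 GB), 316 GB left
tape 9: place A12 (465 GB), 335 GB left
tape 2: place A13 (121 GB), 5 GB left
tape 7: place A14 (261 GB), 158 GB left
tape 10: place A15 (379 GB), 421 GB left
tape 11: place A16 (631 GB), 169 GB left
11 tapes × 800 GB = 8800 GB; used 6990 GB; unused 1810 GB.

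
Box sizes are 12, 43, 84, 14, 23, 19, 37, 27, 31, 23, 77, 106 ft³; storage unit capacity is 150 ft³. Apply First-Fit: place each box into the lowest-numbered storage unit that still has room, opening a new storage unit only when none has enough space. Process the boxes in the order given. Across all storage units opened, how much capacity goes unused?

104

Put 12 ft³ in storage unit 1; 138 ft³ remain.
Put 43 ft³ in storage unit 1; 95 ft³ remain.
Put 84 ft³ in storage unit 1; 11 ft³ remain.
Put 14 ft³ in storage unit 2; 136 ft³ remain.
Put 23 ft³ in storage unit 2; 113 ft³ remain.
Put 19 ft³ in storage unit 2; 94 ft³ remain.
Put 37 ft³ in storage unit 2; 57 ft³ remain.
Put 27 ft³ in storage unit 2; 30 ft³ remain.
Put 31 ft³ in storage unit 3; 119 ft³ remain.
Put 23 ft³ in storage unit 2; 7 ft³ remain.
Put 77 ft³ in storage unit 3; 42 ft³ remain.
Put 106 ft³ in storage unit 4; 44 ft³ remain.
4 storage units × 150 ft³ = 600 ft³; used 496 ft³; unused 104 ft³.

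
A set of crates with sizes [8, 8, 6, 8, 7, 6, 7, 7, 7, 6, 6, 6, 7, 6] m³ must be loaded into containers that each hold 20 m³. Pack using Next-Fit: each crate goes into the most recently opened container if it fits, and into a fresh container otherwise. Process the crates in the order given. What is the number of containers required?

Put 8 m³ in container 1; 12 m³ remain.
Put 8 m³ in container 1; 4 m³ remain.
Put 6 m³ in container 2; 14 m³ remain.
Put 8 m³ in container 2; 6 m³ remain.
Put 7 m³ in container 3; 13 m³ remain.
Put 6 m³ in container 3; 7 m³ remain.
Put 7 m³ in container 3; 0 m³ remain.
Put 7 m³ in container 4; 13 m³ remain.
Put 7 m³ in container 4; 6 m³ remain.
Put 6 m³ in container 4; 0 m³ remain.
Put 6 m³ in container 5; 14 m³ remain.
Put 6 m³ in container 5; 8 m³ remain.
Put 7 m³ in container 5; 1 m³ remain.
Put 6 m³ in container 6; 14 m³ remain.
Final containers: [8,8] [6,8] [7,6,7] [7,7,6] [6,6,7] [6].

6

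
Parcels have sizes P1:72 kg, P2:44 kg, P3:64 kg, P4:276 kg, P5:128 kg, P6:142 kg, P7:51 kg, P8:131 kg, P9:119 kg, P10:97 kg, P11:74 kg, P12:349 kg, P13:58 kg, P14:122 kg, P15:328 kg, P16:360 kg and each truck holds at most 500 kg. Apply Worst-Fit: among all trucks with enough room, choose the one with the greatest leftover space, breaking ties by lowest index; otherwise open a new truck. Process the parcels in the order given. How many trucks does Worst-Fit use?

6

truck 1: place P1 (72 kg), 428 kg left
truck 1: place P2 (44 kg), 384 kg left
truck 1: place P3 (64 kg), 320 kg left
truck 1: place P4 (276 kg), 44 kg left
truck 2: place P5 (128 kg), 372 kg left
truck 2: place P6 (142 kg), 230 kg left
truck 2: place P7 (51 kg), 179 kg left
truck 2: place P8 (131 kg), 48 kg left
truck 3: place P9 (119 kg), 381 kg left
truck 3: place P10 (97 kg), 284 kg left
truck 3: place P11 (74 kg), 210 kg left
truck 4: place P12 (349 kg), 151 kg left
truck 3: place P13 (58 kg), 152 kg left
truck 3: place P14 (122 kg), 30 kg left
truck 5: place P15 (328 kg), 172 kg left
truck 6: place P16 (360 kg), 140 kg left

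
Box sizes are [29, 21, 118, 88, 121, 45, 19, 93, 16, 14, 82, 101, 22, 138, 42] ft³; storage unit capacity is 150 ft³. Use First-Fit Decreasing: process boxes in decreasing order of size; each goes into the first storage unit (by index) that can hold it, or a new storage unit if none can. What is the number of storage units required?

Sorted descending: 138, 121, 118, 101, 93, 88, 82, 45, 42, 29, 22, 21, 19, 16, 14.
storage unit 1: place 138 ft³, 12 ft³ left
storage unit 2: place 121 ft³, 29 ft³ left
storage unit 3: place 118 ft³, 32 ft³ left
storage unit 4: place 101 ft³, 49 ft³ left
storage unit 5: place 93 ft³, 57 ft³ left
storage unit 6: place 88 ft³, 62 ft³ left
storage unit 7: place 82 ft³, 68 ft³ left
storage unit 4: place 45 ft³, 4 ft³ left
storage unit 5: place 42 ft³, 15 ft³ left
storage unit 2: place 29 ft³, 0 ft³ left
storage unit 3: place 22 ft³, 10 ft³ left
storage unit 6: place 21 ft³, 41 ft³ left
storage unit 6: place 19 ft³, 22 ft³ left
storage unit 6: place 16 ft³, 6 ft³ left
storage unit 5: place 14 ft³, 1 ft³ left
Final storage units: [138] [121,29] [118,22] [101,45] [93,42,14] [88,21,19,16] [82].

7 storage units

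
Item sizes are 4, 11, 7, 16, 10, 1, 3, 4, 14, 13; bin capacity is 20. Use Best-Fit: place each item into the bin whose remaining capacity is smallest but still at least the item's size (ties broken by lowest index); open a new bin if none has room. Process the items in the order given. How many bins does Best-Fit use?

5

4 → bin 1 (remaining 16)
11 → bin 1 (remaining 5)
7 → bin 2 (remaining 13)
16 → bin 3 (remaining 4)
10 → bin 2 (remaining 3)
1 → bin 2 (remaining 2)
3 → bin 3 (remaining 1)
4 → bin 1 (remaining 1)
14 → bin 4 (remaining 6)
13 → bin 5 (remaining 7)
Final bins: [4,11,4] [7,10,1] [16,3] [14] [13].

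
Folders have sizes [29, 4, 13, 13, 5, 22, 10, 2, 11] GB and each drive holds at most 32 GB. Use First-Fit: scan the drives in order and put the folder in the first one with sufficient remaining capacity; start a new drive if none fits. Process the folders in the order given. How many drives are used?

4

drive 1: place 29 GB, 3 GB left
drive 2: place 4 GB, 28 GB left
drive 2: place 13 GB, 15 GB left
drive 2: place 13 GB, 2 GB left
drive 3: place 5 GB, 27 GB left
drive 3: place 22 GB, 5 GB left
drive 4: place 10 GB, 22 GB left
drive 1: place 2 GB, 1 GB left
drive 4: place 11 GB, 11 GB left
Final drives: [29,2] [4,13,13] [5,22] [10,11].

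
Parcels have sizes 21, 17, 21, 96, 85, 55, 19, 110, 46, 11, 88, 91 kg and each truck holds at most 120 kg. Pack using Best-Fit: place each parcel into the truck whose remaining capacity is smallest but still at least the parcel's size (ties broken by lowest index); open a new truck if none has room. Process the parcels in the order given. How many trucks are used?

7

truck 1: place 21 kg, 99 kg left
truck 1: place 17 kg, 82 kg left
truck 1: place 21 kg, 61 kg left
truck 2: place 96 kg, 24 kg left
truck 3: place 85 kg, 35 kg left
truck 1: place 55 kg, 6 kg left
truck 2: place 19 kg, 5 kg left
truck 4: place 110 kg, 10 kg left
truck 5: place 46 kg, 74 kg left
truck 3: place 11 kg, 24 kg left
truck 6: place 88 kg, 32 kg left
truck 7: place 91 kg, 29 kg left
Final trucks: [21,17,21,55] [96,19] [85,11] [110] [46] [88] [91].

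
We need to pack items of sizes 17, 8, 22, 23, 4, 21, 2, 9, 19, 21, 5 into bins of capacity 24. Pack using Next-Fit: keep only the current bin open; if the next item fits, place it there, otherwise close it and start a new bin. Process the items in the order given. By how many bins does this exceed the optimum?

3

Next-Fit: [17] [8] [22] [23] [4] [21,2] [9] [19] [21] [5] → 10 bins.
Total size 151; any packing needs at least ⌈151/24⌉ = 7 bins.
An optimal packing achieves that bound: [23] [22,2] [21] [21] [19,5] [17,4] [9,8] → 7 bins.
Excess: 10 − 7 = 3.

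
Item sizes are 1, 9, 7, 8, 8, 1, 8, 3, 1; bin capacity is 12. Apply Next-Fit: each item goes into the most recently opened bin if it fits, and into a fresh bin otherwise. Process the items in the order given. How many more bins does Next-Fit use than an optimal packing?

Next-Fit: [1,9] [7] [8] [8,1] [8,3,1] → 5 bins.
5 items exceed 6 (half the capacity), and no two of those can share a bin, so at least 5 bins are needed.
So 5 is already optimal.

0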